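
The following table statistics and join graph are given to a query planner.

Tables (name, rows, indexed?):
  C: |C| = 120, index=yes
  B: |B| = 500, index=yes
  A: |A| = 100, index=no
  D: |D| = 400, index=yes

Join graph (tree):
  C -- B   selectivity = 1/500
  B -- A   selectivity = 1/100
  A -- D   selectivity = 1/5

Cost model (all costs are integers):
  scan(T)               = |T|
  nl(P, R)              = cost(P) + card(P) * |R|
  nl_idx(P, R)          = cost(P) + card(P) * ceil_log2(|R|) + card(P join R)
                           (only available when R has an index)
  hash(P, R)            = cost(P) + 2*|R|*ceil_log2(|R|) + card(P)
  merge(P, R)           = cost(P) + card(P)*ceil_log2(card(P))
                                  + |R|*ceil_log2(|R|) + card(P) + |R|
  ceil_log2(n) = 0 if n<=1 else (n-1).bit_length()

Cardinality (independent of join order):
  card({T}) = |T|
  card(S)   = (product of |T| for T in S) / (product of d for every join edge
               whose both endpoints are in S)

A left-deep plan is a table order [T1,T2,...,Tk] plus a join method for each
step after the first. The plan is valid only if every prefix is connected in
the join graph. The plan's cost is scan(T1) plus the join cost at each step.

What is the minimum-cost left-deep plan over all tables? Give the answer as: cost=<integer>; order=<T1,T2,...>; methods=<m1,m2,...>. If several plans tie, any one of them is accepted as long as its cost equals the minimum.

cost=7800; order=C,B,A,D; methods=nl_idx,hash,merge

Selinger DP (subsets sized 1..n):
  {C}: scan cost=120, card=120
  {B}: scan cost=500, card=500
  {A}: scan cost=100, card=100
  {D}: scan cost=400, card=400
  {BC}: card=120; try (B,nl_idx)→1320, (C,hash)→2680, (C,nl_idx)→4120, (B,merge)→6080, (C,merge)→6460, (B,hash)→9240 …(+2); best=1320 via (B,nl_idx)
  {AB}: card=500; try (B,nl_idx)→1500, (A,hash)→2400, (B,merge)→5900, (A,merge)→6300, (B,hash)→9200, (B,nl)→50100 …(+1); best=1500 via (B,nl_idx)
  {AD}: card=8000; try (A,hash)→2200, (D,merge)→4900, (A,merge)→5200, (D,hash)→7400, (D,nl_idx)→9000, (D,nl)→40100 …(+1); best=2200 via (A,hash)
  {ABC}: card=120; try (A,hash)→2840, (A,merge)→3080, (C,hash)→3680, (C,nl_idx)→5120, (C,merge)→7460, (A,nl)→13320 …(+1); best=2840 via (A,hash)
  {ABD}: card=40000; try (D,hash)→9200, (D,merge)→10500, (B,hash)→19200, (D,nl_idx)→46000, (B,nl_idx)→114200, (B,merge)→119200 …(+2); best=9200 via (D,hash)
  {ABCD}: card=9600; try (D,merge)→7800, (D,hash)→10160, (D,nl_idx)→13520, (D,nl)→50840, (C,hash)→50880, (C,nl_idx)→298800 …(+2); best=7800 via (D,merge)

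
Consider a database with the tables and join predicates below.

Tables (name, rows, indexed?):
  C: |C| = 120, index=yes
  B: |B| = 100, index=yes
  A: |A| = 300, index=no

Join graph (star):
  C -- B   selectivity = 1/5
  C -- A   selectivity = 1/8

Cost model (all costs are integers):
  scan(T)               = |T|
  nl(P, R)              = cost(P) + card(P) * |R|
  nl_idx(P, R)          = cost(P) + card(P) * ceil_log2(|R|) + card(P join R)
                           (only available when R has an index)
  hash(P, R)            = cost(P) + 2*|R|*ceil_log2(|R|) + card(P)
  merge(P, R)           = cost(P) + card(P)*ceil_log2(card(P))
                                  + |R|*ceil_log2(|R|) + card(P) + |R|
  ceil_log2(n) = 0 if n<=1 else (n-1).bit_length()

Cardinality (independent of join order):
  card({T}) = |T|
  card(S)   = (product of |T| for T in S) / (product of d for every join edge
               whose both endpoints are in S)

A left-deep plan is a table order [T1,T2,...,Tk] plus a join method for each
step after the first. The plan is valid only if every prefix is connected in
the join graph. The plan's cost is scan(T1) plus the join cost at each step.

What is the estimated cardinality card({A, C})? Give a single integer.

Tables in S: A(300), C(120)
Edges inside S: C-A(d=8)
numerator = 300 * 120 = 36000
denominator = 8 = 8
card(S) = 36000 / 8 = 4500

4500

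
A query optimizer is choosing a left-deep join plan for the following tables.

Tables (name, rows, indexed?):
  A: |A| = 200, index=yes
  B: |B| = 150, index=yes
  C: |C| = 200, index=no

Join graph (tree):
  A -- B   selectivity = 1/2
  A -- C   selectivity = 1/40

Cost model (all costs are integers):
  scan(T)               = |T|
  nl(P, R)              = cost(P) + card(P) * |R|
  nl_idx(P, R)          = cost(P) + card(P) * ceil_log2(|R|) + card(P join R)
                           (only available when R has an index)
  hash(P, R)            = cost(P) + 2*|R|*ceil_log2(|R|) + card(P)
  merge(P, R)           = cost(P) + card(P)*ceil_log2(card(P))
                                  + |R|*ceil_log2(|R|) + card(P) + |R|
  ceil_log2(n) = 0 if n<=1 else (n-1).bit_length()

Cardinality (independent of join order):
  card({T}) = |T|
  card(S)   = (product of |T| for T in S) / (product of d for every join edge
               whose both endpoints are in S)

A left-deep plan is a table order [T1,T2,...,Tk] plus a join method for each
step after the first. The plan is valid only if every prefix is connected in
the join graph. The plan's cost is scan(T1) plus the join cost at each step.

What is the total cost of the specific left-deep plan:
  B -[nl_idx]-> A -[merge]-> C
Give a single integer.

243150

step 1: scan B: cost=150, card=150
step 2: join A via nl_idx
    card(P join A) = 150*200/(2) = 15000
    cost = 150 + 150*8 + 15000 = 16350
step 3: join C via merge
    card(P join C) = 15000*200/(40) = 75000
    cost = 16350 + 15000*14 + 200*8 + 15000 + 200 = 243150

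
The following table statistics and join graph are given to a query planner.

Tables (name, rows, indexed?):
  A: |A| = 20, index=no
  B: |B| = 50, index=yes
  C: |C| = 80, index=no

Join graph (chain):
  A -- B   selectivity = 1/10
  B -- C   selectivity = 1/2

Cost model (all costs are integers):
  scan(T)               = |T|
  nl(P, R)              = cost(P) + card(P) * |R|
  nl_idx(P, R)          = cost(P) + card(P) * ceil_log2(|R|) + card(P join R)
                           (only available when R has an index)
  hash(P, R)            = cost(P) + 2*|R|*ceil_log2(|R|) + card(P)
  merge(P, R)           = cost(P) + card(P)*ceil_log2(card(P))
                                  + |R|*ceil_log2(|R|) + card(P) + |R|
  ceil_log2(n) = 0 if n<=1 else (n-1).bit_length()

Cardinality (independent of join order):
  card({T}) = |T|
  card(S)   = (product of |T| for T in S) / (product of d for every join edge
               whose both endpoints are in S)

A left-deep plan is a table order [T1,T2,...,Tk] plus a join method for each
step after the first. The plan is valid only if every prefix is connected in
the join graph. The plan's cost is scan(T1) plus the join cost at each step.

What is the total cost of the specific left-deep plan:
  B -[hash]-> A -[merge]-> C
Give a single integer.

1740

step 1: scan B: cost=50, card=50
step 2: join A via hash
    card(P join A) = 50*20/(10) = 100
    cost = 50 + 2*20*5 + 50 = 300
step 3: join C via merge
    card(P join C) = 100*80/(2) = 4000
    cost = 300 + 100*7 + 80*7 + 100 + 80 = 1740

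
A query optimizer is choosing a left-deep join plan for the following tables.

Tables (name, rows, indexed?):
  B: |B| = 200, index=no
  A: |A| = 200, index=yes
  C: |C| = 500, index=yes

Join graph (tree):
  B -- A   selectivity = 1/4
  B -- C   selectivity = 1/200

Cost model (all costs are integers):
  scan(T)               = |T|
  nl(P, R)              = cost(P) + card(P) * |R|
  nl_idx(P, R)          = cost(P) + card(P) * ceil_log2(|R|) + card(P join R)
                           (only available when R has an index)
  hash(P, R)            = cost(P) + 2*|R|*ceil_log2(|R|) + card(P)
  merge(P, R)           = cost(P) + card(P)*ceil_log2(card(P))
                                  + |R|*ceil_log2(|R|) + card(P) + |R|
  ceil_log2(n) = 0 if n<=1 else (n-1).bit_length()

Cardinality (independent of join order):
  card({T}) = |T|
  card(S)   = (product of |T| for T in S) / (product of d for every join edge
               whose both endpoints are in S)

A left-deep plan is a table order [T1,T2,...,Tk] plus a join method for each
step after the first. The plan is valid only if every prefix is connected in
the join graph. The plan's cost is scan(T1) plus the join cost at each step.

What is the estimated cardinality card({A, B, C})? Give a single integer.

Tables in S: A(200), B(200), C(500)
Edges inside S: B-A(d=4), B-C(d=200)
numerator = 200 * 200 * 500 = 20000000
denominator = 4 * 200 = 800
card(S) = 20000000 / 800 = 25000

25000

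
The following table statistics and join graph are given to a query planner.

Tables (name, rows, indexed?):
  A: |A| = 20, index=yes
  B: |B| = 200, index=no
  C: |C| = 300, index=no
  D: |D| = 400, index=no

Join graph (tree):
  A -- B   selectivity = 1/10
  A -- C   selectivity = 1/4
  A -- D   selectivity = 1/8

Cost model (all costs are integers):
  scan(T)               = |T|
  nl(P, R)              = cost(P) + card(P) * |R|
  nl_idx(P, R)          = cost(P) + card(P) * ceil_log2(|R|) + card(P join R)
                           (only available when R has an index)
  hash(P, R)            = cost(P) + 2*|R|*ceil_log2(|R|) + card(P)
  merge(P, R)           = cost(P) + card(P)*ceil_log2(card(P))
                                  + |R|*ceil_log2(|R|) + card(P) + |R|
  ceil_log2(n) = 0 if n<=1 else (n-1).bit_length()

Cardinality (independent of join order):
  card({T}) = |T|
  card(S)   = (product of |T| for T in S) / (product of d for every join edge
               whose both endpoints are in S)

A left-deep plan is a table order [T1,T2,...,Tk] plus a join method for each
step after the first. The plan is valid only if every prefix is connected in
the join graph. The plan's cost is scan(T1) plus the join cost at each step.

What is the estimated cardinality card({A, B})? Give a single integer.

Tables in S: A(20), B(200)
Edges inside S: A-B(d=10)
numerator = 20 * 200 = 4000
denominator = 10 = 10
card(S) = 4000 / 10 = 400

400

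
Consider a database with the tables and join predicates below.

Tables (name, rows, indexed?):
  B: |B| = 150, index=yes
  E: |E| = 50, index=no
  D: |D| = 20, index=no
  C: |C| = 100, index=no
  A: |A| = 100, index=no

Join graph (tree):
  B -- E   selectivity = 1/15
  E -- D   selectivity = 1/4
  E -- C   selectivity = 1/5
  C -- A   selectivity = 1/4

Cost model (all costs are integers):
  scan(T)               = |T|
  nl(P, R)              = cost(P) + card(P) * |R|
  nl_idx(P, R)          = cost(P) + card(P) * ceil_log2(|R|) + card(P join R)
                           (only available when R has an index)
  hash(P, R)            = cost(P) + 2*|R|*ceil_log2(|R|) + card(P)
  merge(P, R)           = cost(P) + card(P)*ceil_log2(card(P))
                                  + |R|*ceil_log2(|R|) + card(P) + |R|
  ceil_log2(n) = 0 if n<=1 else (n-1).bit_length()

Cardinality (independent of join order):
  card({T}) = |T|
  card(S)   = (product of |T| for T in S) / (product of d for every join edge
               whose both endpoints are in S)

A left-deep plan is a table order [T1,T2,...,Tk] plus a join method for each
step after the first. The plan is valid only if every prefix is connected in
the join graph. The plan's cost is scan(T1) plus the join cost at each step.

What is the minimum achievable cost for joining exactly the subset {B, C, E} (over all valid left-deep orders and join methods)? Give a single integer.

Selinger DP over subsets of {B,C,E}:
  {B}: scan cost=150, card=150
  {E}: scan cost=50, card=50
  {C}: scan cost=100, card=100
  {BE}: card=500; try (E,hash)→900, (B,nl_idx)→950, (B,merge)→1750, (E,merge)→1850, (B,hash)→2500, (B,nl)→7550 …(+1); best=900 via (E,hash)
  {CE}: card=1000; try (E,hash)→800, (C,merge)→1200, (E,merge)→1250, (C,hash)→1500, (C,nl)→5050, (E,nl)→5100; best=800 via (E,hash)
  {BCE}: card=10000; try (C,hash)→2800, (B,hash)→4200, (C,merge)→6700, (B,merge)→13150, (B,nl_idx)→18800, (C,nl)→50900 …(+1); best=2800 via (C,hash)

2800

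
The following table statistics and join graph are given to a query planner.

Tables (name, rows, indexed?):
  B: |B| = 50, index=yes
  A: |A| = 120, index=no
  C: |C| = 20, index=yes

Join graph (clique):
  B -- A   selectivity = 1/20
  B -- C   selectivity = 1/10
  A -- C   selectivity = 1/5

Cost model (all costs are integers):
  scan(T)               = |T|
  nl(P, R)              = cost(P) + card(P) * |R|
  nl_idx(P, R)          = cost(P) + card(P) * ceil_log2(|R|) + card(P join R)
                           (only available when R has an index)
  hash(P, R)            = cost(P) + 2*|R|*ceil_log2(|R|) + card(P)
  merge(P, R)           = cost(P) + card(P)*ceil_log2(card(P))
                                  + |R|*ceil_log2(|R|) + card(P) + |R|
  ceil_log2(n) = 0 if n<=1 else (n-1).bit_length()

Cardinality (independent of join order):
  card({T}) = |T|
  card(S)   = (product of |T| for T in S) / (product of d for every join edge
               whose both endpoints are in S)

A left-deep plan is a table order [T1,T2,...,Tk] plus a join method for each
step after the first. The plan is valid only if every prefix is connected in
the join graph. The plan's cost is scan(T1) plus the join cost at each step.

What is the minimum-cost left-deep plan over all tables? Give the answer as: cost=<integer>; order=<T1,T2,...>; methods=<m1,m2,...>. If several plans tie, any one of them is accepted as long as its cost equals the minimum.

cost=1340; order=A,B,C; methods=hash,hash

Selinger DP (subsets sized 1..n):
  {B}: scan cost=50, card=50
  {A}: scan cost=120, card=120
  {C}: scan cost=20, card=20
  {AB}: card=300; try (B,hash)→840, (B,nl_idx)→1140, (A,merge)→1360, (B,merge)→1430, (A,hash)→1780, (A,nl)→6050 …(+1); best=840 via (B,hash)
  {BC}: card=100; try (B,nl_idx)→240, (C,hash)→300, (C,nl_idx)→400, (B,merge)→490, (C,merge)→520, (B,hash)→640 …(+2); best=240 via (B,nl_idx)
  {AC}: card=480; try (C,hash)→440, (A,merge)→1100, (C,merge)→1200, (C,nl_idx)→1200, (A,hash)→1720, (A,nl)→2420 …(+1); best=440 via (C,hash)
  {ABC}: card=120; try (C,hash)→1340, (B,hash)→1520, (A,merge)→2000, (A,hash)→2020, (C,nl_idx)→2460, (B,nl_idx)→3440 …(+5); best=1340 via (C,hash)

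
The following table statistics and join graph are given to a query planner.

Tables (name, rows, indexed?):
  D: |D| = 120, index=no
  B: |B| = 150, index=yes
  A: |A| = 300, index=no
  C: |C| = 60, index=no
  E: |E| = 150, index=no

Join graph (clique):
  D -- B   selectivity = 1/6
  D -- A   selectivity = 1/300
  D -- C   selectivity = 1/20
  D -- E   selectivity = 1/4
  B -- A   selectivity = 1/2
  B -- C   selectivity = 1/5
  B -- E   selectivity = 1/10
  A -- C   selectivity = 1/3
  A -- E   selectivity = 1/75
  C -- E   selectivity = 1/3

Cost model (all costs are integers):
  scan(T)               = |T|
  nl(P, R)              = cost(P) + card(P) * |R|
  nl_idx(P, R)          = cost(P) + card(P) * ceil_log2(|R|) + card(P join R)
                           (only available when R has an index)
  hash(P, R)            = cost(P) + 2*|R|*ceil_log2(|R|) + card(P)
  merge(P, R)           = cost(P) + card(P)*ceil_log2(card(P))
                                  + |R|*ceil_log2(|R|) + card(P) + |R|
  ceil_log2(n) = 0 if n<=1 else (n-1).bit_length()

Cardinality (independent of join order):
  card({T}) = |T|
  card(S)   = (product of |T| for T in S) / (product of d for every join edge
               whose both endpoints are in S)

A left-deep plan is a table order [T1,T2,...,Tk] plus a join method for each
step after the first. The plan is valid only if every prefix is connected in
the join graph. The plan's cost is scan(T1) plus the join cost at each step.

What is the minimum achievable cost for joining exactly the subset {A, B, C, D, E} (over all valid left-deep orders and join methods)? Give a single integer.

Selinger DP over subsets of {A,B,C,D,E}:
  {D}: scan cost=120, card=120
  {B}: scan cost=150, card=150
  {A}: scan cost=300, card=300
  {C}: scan cost=60, card=60
  {E}: scan cost=150, card=150
  {BD}: card=3000; try (D,hash)→1980, (B,merge)→2430, (D,merge)→2460, (B,hash)→2640, (B,nl_idx)→4080, (B,nl)→18120 …(+1); best=1980 via (D,hash)
  {AD}: card=120; try (D,hash)→2280, (A,merge)→4080, (D,merge)→4260, (A,hash)→5640, (A,nl)→36120, (D,nl)→36300; best=2280 via (D,hash)
  {CD}: card=360; try (C,hash)→960, (D,merge)→1440, (C,merge)→1500, (D,hash)→1800, (D,nl)→7260, (C,nl)→7320; best=960 via (C,hash)
  {DE}: card=4500; try (D,hash)→1980, (E,merge)→2430, (D,merge)→2460, (E,hash)→2640, (E,nl)→18120, (D,nl)→18150; best=1980 via (D,hash)
  {AB}: card=22500; try (B,hash)→3000, (A,merge)→4500, (B,merge)→4650, (A,hash)→5700, (B,nl_idx)→25200, (A,nl)→45150 …(+1); best=3000 via (B,hash)
  {BC}: card=1800; try (C,hash)→1020, (B,merge)→1830, (C,merge)→1920, (B,nl_idx)→2340, (B,hash)→2520, (B,nl)→9060 …(+1); best=1020 via (C,hash)
  {BE}: card=2250; try (E,hash)→2700, (B,hash)→2700, (E,merge)→2850, (B,merge)→2850, (B,nl_idx)→3600, (E,nl)→22650 …(+1); best=2700 via (E,hash)
  {AC}: card=6000; try (C,hash)→1320, (A,merge)→3480, (C,merge)→3720, (A,hash)→5520, (A,nl)→18060, (C,nl)→18300; best=1320 via (C,hash)
  {AE}: card=600; try (E,hash)→3000, (A,merge)→4500, (E,merge)→4650, (A,hash)→5700, (A,nl)→45150, (E,nl)→45300; best=3000 via (E,hash)
  {CE}: card=3000; try (C,hash)→1020, (E,merge)→1830, (C,merge)→1920, (E,hash)→2520, (E,nl)→9060, (C,nl)→9150; best=1020 via (C,hash)
  {ABD}: card=1500; try (B,merge)→4590, (B,nl_idx)→4740, (B,hash)→4800, (A,hash)→10380, (B,nl)→20280, (D,hash)→27180 …(+4); best=4590 via (B,merge)
  {BCD}: card=1800; try (B,hash)→3720, (D,hash)→4500, (B,nl_idx)→5640, (C,hash)→5700, (B,merge)→5910, (D,merge)→23580 …(+4); best=3720 via (B,hash)
  {BDE}: card=11250; try (D,hash)→6630, (E,hash)→7380, (B,hash)→8880, (D,merge)→32910, (E,merge)→42330, (B,nl_idx)→49230 …(+4); best=6630 via (D,hash)
  {ACD}: card=120; try (C,hash)→3120, (C,merge)→3660, (A,hash)→6720, (A,merge)→7560, (D,hash)→9000, (C,nl)→9480 …(+3); best=3120 via (C,hash)
  {ADE}: card=60; try (E,merge)→4590, (E,hash)→4800, (D,hash)→5280, (D,merge)→10560, (A,hash)→11880, (E,nl)→20280 …(+3); best=4590 via (E,merge)
  {CDE}: card=4500; try (E,hash)→3720, (D,hash)→5700, (E,merge)→5910, (C,hash)→7200, (D,merge)→40980, (E,nl)→54960 …(+3); best=3720 via (E,hash)
  {ABC}: card=90000; try (A,hash)→8220, (B,hash)→9720, (A,merge)→25620, (C,hash)→26220, (B,merge)→86670, (B,nl_idx)→139320 …(+4); best=8220 via (A,hash)
  {ABE}: card=4500; try (B,hash)→6000, (A,hash)→10350, (B,merge)→10950, (B,nl_idx)→12300, (E,hash)→27900, (A,merge)→34950 …(+4); best=6000 via (B,hash)
  {BCE}: card=9000; try (E,hash)→5220, (C,hash)→5670, (B,hash)→6420, (E,merge)→23970, (C,merge)→32370, (B,nl_idx)→34020 …(+4); best=5220 via (E,hash)
  {ACE}: card=4000; try (C,hash)→4320, (A,hash)→9420, (E,hash)→9720, (C,merge)→10020, (C,nl)→39000, (A,merge)→43020 …(+3); best=4320 via (C,hash)
  {ABCD}: card=300; try (B,nl_idx)→4380, (B,merge)→5430, (B,hash)→5640, (C,hash)→6810, (A,hash)→10920, (B,nl)→21120 …(+7); best=4380 via (B,nl_idx)
  {ABDE}: card=75; try (B,nl_idx)→5145, (B,merge)→6360, (B,hash)→7050, (E,hash)→8490, (D,hash)→12180, (B,nl)→13590 …(+7); best=5145 via (B,nl_idx)
  {BCDE}: card=2250; try (E,hash)→7920, (B,hash)→10620, (D,hash)→15900, (C,hash)→18600, (E,merge)→26670, (B,nl_idx)→41970 …(+7); best=7920 via (E,hash)
  {ACDE}: card=20; try (C,hash)→5370, (E,merge)→5430, (C,merge)→5430, (E,hash)→5640, (C,nl)→8190, (D,hash)→10000 …(+6); best=5370 via (C,hash)
  {ABCE}: card=6000; try (B,hash)→10720, (C,hash)→11220, (A,hash)→19620, (B,nl_idx)→42320, (B,merge)→57670, (C,merge)→69420 …(+7); best=10720 via (B,hash)
  {ABCDE}: card=5; try (B,nl_idx)→5535, (C,hash)→5940, (C,merge)→6165, (B,merge)→6840, (E,hash)→7080, (B,hash)→7790 …(+10); best=5535 via (B,nl_idx)

5535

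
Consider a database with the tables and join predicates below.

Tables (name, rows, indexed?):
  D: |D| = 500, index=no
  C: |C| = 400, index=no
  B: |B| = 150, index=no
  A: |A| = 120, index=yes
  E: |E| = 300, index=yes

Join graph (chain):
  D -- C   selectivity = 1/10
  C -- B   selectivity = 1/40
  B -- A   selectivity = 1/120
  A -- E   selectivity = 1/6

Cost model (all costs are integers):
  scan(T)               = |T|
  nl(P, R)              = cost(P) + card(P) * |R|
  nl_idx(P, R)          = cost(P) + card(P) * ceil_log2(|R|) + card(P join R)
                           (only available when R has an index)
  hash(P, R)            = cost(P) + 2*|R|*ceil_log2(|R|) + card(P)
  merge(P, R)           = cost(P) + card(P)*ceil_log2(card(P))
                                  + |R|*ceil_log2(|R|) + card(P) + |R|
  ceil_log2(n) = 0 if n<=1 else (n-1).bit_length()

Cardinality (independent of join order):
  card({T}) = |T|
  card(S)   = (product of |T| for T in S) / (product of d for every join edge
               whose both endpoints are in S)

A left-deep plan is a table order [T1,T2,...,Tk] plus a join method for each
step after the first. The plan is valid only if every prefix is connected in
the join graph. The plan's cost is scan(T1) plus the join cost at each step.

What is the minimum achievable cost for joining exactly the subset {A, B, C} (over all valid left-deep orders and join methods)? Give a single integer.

Selinger DP over subsets of {A,B,C}:
  {C}: scan cost=400, card=400
  {B}: scan cost=150, card=150
  {A}: scan cost=120, card=120
  {BC}: card=1500; try (B,hash)→3200, (C,merge)→5500, (B,merge)→5750, (C,hash)→7500, (C,nl)→60150, (B,nl)→60400; best=3200 via (B,hash)
  {AB}: card=150; try (A,nl_idx)→1350, (A,hash)→1980, (B,merge)→2430, (A,merge)→2460, (B,hash)→2640, (B,nl)→18120 …(+1); best=1350 via (A,nl_idx)
  {ABC}: card=1500; try (A,hash)→6380, (C,merge)→6700, (C,hash)→8700, (A,nl_idx)→15200, (A,merge)→22160, (C,nl)→61350 …(+1); best=6380 via (A,hash)

6380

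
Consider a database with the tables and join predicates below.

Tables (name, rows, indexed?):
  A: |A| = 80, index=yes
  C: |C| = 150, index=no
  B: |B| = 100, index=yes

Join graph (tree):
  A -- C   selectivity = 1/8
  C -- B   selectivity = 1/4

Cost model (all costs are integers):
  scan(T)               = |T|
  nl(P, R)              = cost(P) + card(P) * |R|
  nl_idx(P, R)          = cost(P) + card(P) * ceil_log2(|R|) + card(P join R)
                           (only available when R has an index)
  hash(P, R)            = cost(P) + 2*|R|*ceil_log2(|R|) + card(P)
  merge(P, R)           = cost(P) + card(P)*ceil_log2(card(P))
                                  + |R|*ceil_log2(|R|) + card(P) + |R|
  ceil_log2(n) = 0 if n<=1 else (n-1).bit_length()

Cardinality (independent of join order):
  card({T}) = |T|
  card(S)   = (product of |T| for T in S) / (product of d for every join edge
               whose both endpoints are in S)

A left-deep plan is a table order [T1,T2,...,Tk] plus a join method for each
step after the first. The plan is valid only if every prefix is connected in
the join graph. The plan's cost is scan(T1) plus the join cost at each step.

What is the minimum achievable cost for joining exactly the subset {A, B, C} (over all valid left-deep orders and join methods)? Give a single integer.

Selinger DP over subsets of {A,B,C}:
  {A}: scan cost=80, card=80
  {C}: scan cost=150, card=150
  {B}: scan cost=100, card=100
  {AC}: card=1500; try (A,hash)→1420, (C,merge)→2070, (A,merge)→2140, (C,hash)→2560, (A,nl_idx)→2700, (C,nl)→12080 …(+1); best=1420 via (A,hash)
  {BC}: card=3750; try (B,hash)→1700, (C,merge)→2250, (B,merge)→2300, (C,hash)→2600, (B,nl_idx)→4950, (C,nl)→15100 …(+1); best=1700 via (B,hash)
  {ABC}: card=37500; try (B,hash)→4320, (A,hash)→6570, (B,merge)→20220, (B,nl_idx)→49420, (A,merge)→51090, (A,nl_idx)→65450 …(+2); best=4320 via (B,hash)

4320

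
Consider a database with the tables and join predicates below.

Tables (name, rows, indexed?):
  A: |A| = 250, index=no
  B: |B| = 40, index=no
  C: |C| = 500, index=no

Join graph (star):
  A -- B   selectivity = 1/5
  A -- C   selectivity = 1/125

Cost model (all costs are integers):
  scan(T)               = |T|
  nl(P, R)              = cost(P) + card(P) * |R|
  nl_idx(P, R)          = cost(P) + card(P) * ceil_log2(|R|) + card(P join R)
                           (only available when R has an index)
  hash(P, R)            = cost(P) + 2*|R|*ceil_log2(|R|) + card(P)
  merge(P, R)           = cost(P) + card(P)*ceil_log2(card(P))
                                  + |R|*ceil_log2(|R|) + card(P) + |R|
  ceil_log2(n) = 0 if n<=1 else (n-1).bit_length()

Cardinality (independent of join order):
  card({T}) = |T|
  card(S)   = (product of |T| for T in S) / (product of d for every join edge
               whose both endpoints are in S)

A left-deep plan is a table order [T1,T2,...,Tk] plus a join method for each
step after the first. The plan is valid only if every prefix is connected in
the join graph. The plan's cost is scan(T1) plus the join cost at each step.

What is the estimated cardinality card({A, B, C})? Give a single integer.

Tables in S: A(250), B(40), C(500)
Edges inside S: A-B(d=5), A-C(d=125)
numerator = 250 * 40 * 500 = 5000000
denominator = 5 * 125 = 625
card(S) = 5000000 / 625 = 8000

8000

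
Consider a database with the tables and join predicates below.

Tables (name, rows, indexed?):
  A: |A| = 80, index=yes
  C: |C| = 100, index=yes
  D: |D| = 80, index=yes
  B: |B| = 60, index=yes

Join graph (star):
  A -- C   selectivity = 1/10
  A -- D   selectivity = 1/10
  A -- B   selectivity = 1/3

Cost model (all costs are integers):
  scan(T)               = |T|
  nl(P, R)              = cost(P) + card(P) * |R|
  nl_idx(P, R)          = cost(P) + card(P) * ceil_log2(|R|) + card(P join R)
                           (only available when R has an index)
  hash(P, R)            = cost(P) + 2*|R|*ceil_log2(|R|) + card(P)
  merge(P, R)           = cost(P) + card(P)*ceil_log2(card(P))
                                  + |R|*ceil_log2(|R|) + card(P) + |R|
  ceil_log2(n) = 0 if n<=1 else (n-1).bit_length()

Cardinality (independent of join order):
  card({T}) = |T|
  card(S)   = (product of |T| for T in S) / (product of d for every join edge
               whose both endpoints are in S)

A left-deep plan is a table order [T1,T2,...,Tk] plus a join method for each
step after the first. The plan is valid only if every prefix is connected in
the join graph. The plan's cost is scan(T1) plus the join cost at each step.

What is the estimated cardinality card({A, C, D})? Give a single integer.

Tables in S: A(80), C(100), D(80)
Edges inside S: A-C(d=10), A-D(d=10)
numerator = 80 * 100 * 80 = 640000
denominator = 10 * 10 = 100
card(S) = 640000 / 100 = 6400

6400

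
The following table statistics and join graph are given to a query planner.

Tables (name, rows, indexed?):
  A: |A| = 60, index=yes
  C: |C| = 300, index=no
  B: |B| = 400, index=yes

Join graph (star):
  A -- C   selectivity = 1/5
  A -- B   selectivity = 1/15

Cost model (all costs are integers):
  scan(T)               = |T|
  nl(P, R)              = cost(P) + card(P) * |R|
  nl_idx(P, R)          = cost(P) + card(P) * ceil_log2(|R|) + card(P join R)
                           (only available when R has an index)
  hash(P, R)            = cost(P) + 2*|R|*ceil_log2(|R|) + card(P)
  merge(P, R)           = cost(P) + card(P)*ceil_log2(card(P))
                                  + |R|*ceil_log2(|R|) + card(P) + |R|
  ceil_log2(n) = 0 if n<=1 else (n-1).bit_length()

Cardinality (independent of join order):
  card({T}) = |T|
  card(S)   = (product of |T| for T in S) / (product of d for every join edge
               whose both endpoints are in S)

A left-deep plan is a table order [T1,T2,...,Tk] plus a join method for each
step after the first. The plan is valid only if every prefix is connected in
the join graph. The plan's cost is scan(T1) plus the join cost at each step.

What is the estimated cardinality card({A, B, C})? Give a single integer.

Tables in S: A(60), B(400), C(300)
Edges inside S: A-C(d=5), A-B(d=15)
numerator = 60 * 400 * 300 = 7200000
denominator = 5 * 15 = 75
card(S) = 7200000 / 75 = 96000

96000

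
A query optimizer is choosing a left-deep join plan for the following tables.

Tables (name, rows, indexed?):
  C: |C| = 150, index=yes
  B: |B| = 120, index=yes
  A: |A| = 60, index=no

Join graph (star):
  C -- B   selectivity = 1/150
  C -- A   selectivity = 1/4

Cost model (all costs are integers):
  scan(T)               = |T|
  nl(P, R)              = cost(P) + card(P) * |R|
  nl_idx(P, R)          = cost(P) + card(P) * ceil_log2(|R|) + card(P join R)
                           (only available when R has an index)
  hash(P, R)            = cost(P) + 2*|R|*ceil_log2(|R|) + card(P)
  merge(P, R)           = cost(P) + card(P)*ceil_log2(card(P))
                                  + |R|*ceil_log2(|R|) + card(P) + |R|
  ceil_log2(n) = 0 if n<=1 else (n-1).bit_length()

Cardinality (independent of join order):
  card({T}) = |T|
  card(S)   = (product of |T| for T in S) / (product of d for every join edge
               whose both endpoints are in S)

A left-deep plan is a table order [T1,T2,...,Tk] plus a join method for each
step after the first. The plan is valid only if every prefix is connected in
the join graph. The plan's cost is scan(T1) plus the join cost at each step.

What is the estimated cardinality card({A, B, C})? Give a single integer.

Tables in S: A(60), B(120), C(150)
Edges inside S: C-B(d=150), C-A(d=4)
numerator = 60 * 120 * 150 = 1080000
denominator = 150 * 4 = 600
card(S) = 1080000 / 600 = 1800

1800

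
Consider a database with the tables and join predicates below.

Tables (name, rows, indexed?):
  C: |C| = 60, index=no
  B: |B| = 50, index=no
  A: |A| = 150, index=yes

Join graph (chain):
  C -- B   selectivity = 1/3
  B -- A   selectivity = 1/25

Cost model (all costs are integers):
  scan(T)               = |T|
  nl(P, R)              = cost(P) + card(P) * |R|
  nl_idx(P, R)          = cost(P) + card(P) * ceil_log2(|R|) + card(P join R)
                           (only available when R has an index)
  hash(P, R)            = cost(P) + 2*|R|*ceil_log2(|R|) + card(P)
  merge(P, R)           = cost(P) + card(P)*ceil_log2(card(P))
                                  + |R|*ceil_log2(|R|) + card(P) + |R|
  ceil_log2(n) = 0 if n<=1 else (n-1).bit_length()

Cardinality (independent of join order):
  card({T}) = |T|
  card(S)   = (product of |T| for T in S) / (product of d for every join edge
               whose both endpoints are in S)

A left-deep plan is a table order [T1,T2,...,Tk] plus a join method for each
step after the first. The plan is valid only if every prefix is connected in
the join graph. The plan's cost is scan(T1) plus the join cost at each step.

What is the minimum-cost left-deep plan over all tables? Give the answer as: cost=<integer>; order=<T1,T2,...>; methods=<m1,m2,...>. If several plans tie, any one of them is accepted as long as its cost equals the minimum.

Selinger DP (subsets sized 1..n):
  {C}: scan cost=60, card=60
  {B}: scan cost=50, card=50
  {A}: scan cost=150, card=150
  {BC}: card=1000; try (B,hash)→720, (C,hash)→820, (C,merge)→820, (B,merge)→830, (C,nl)→3050, (B,nl)→3060; best=720 via (B,hash)
  {AB}: card=300; try (A,nl_idx)→750, (B,hash)→900, (A,merge)→1750, (B,merge)→1850, (A,hash)→2500, (A,nl)→7550 …(+1); best=750 via (A,nl_idx)
  {ABC}: card=6000; try (C,hash)→1770, (A,hash)→4120, (C,merge)→4170, (A,merge)→13070, (A,nl_idx)→14720, (C,nl)→18750 …(+1); best=1770 via (C,hash)

cost=1770; order=B,A,C; methods=nl_idx,hash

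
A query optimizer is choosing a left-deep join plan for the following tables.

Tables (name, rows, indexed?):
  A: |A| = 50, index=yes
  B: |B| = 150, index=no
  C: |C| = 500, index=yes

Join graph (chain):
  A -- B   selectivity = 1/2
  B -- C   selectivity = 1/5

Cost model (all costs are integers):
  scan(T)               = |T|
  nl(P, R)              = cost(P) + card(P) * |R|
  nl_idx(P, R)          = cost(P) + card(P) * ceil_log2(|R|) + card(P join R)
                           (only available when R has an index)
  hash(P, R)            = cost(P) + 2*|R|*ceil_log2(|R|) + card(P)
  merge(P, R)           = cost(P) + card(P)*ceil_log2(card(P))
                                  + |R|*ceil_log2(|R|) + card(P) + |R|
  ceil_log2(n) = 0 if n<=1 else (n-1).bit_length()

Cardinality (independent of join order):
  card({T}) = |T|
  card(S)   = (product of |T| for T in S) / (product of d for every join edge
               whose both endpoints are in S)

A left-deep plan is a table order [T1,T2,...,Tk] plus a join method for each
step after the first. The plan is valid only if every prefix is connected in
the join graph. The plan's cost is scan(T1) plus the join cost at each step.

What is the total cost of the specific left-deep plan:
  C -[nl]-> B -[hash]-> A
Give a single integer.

step 1: scan C: cost=500, card=500
step 2: join B via nl
    card(P join B) = 500*150/(5) = 15000
    cost = 500 + 500*150 = 75500
step 3: join A via hash
    card(P join A) = 15000*50/(2) = 375000
    cost = 75500 + 2*50*6 + 15000 = 91100

91100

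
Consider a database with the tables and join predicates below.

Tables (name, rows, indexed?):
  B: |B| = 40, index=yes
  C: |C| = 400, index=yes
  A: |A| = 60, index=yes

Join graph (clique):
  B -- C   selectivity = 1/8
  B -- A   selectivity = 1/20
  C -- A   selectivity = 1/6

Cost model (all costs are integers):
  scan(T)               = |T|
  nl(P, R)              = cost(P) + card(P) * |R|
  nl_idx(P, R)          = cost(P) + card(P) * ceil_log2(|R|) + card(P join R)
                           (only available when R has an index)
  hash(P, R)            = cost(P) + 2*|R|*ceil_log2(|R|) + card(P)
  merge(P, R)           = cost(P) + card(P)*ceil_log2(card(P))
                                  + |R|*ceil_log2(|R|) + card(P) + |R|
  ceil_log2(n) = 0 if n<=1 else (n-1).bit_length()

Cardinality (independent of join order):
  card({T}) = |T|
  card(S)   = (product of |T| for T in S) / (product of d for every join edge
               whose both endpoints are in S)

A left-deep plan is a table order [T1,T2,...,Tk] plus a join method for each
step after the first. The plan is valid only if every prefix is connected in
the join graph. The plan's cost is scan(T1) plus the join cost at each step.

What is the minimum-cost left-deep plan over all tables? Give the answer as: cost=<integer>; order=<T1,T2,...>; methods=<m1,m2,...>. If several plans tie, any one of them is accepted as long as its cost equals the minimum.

Selinger DP (subsets sized 1..n):
  {B}: scan cost=40, card=40
  {C}: scan cost=400, card=400
  {A}: scan cost=60, card=60
  {BC}: card=2000; try (B,hash)→1280, (C,nl_idx)→2400, (C,merge)→4320, (B,merge)→4680, (B,nl_idx)→4800, (C,hash)→7280 …(+2); best=1280 via (B,hash)
  {AB}: card=120; try (A,nl_idx)→400, (B,nl_idx)→540, (B,hash)→600, (A,merge)→740, (B,merge)→760, (A,hash)→800 …(+2); best=400 via (A,nl_idx)
  {AC}: card=4000; try (A,hash)→1520, (C,merge)→4480, (C,nl_idx)→4600, (A,merge)→4820, (A,nl_idx)→6800, (C,hash)→7320 …(+2); best=1520 via (A,hash)
  {ABC}: card=1000; try (C,nl_idx)→2480, (A,hash)→4000, (C,merge)→5360, (B,hash)→6000, (C,hash)→7720, (A,nl_idx)→14280 …(+6); best=2480 via (C,nl_idx)

cost=2480; order=B,A,C; methods=nl_idx,nl_idx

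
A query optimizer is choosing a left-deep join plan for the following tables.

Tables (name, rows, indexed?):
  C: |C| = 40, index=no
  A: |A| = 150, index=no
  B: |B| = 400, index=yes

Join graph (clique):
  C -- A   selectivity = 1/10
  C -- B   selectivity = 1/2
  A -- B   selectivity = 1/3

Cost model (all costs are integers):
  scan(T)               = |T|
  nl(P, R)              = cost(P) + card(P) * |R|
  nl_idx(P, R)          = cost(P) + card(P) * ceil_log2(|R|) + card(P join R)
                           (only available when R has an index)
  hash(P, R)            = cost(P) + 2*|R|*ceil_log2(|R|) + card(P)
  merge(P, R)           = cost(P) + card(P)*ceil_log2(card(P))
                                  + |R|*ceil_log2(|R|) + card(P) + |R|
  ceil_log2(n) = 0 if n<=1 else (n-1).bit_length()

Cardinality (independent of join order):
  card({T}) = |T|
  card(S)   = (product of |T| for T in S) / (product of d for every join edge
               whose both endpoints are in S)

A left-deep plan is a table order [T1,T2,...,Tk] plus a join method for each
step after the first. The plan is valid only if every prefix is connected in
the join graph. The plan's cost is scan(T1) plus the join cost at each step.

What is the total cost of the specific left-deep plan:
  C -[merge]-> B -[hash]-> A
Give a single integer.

step 1: scan C: cost=40, card=40
step 2: join B via merge
    card(P join B) = 40*400/(2) = 8000
    cost = 40 + 40*6 + 400*9 + 40 + 400 = 4320
step 3: join A via hash
    card(P join A) = 8000*150/(10*3) = 40000
    cost = 4320 + 2*150*8 + 8000 = 14720

14720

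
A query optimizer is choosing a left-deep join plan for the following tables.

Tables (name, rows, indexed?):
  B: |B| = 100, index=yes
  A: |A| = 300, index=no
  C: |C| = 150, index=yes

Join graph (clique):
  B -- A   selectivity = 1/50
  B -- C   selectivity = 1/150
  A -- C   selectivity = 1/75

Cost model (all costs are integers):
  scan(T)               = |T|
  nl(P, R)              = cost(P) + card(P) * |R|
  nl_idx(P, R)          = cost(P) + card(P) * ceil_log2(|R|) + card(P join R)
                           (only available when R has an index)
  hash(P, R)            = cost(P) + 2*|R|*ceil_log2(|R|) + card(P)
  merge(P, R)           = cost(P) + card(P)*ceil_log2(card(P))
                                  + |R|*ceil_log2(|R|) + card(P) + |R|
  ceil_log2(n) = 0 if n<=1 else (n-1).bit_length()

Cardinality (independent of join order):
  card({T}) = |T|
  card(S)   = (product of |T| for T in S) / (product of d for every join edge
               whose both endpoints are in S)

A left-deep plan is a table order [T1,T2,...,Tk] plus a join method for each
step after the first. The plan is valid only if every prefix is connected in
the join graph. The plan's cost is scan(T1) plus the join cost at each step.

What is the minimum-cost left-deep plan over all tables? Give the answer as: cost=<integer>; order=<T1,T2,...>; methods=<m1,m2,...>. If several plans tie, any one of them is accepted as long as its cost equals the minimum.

cost=4800; order=B,C,A; methods=nl_idx,merge

Selinger DP (subsets sized 1..n):
  {B}: scan cost=100, card=100
  {A}: scan cost=300, card=300
  {C}: scan cost=150, card=150
  {AB}: card=600; try (B,hash)→2000, (B,nl_idx)→3000, (A,merge)→3900, (B,merge)→4100, (A,hash)→5600, (A,nl)→30100 …(+1); best=2000 via (B,hash)
  {BC}: card=100; try (C,nl_idx)→1000, (B,nl_idx)→1300, (B,hash)→1700, (C,merge)→2250, (B,merge)→2300, (C,hash)→2600 …(+2); best=1000 via (C,nl_idx)
  {AC}: card=600; try (C,hash)→3000, (C,nl_idx)→3300, (A,merge)→4500, (C,merge)→4650, (A,hash)→5700, (A,nl)→45150 …(+1); best=3000 via (C,hash)
  {ABC}: card=8; try (A,merge)→4800, (C,hash)→5000, (B,hash)→5000, (A,hash)→6500, (C,nl_idx)→6808, (B,nl_idx)→7208 …(+5); best=4800 via (A,merge)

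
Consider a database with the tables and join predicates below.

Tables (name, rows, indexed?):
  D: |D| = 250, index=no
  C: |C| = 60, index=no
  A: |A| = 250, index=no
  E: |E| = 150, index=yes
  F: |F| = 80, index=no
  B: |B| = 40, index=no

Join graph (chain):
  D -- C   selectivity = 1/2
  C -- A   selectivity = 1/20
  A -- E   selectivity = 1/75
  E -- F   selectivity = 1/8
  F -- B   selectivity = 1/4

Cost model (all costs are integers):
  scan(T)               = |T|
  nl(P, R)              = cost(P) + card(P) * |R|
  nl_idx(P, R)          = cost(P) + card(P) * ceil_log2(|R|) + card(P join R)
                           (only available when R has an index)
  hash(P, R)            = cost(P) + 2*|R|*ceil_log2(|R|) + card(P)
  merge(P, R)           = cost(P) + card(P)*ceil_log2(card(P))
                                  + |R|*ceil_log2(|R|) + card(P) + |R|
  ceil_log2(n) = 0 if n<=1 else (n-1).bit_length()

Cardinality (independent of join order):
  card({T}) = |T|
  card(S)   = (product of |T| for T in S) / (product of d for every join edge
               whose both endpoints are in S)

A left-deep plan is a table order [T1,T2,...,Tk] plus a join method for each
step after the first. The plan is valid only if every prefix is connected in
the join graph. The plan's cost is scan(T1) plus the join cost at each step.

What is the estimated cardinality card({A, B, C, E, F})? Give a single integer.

150000

Tables in S: A(250), B(40), C(60), E(150), F(80)
Edges inside S: C-A(d=20), A-E(d=75), E-F(d=8), F-B(d=4)
numerator = 250 * 40 * 60 * 150 * 80 = 7200000000
denominator = 20 * 75 * 8 * 4 = 48000
card(S) = 7200000000 / 48000 = 150000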